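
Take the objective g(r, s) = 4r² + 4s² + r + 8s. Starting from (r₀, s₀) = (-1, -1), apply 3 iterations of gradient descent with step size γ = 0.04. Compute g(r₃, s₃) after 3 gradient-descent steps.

∇g = (8r + 1, 8s + 8)
Step 1: at (-1, -1), ∇g = (-7, 0) → (-1, -1) − 0.04·(-7, 0) = (-0.72, -1)
Step 2: at (-0.72, -1), ∇g = (-4.76, 0) → (-0.72, -1) − 0.04·(-4.76, 0) = (-0.5296, -1)
Step 3: at (-0.5296, -1), ∇g = (-3.2368, 0) → (-0.5296, -1) − 0.04·(-3.2368, 0) = (-0.400128, -1)
g(-0.400128, -1) = -3.759718334464

-3.759718334464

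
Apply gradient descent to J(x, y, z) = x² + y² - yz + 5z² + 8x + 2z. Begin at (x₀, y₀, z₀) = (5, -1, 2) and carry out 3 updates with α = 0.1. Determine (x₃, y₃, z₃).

∇J = (2x + 8, 2y - z, -y + 10z + 2)
Step 1: at (5, -1, 2), ∇J = (18, -4, 23) → (5, -1, 2) − 0.1·(18, -4, 23) = (3.2, -0.6, -0.3)
Step 2: at (3.2, -0.6, -0.3), ∇J = (14.4, -0.9, -0.4) → (3.2, -0.6, -0.3) − 0.1·(14.4, -0.9, -0.4) = (1.76, -0.51, -0.26)
Step 3: at (1.76, -0.51, -0.26), ∇J = (11.52, -0.76, -0.09) → (1.76, -0.51, -0.26) − 0.1·(11.52, -0.76, -0.09) = (0.608, -0.434, -0.251)

(0.608, -0.434, -0.251)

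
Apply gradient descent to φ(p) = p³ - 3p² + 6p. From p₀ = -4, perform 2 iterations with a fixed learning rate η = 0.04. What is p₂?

-15.152128

φ′(p) = 3p² - 6p + 6
Step 1: φ′(-4) = 78; p₁ = -4 − 0.04·78 = -7.12
Step 2: φ′(-7.12) = 200.8032; p₂ = -7.12 − 0.04·200.8032 = -15.152128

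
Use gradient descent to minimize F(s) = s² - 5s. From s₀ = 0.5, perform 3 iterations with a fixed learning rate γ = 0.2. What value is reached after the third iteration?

2.068

F′(s) = 2s - 5
s₁ = 0.5 − 0.2·(-4) = 1.3
s₂ = 1.3 − 0.2·(-2.4) = 1.78
s₃ = 1.78 − 0.2·(-1.44) = 2.068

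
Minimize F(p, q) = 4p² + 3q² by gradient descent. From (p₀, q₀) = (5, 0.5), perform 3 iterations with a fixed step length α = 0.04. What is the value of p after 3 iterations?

∇F = (8p, 6q)
(p₁, q₁) = (5, 0.5) − 0.04·(40, 3) = (3.4, 0.38)
(p₂, q₂) = (3.4, 0.38) − 0.04·(27.2, 2.28) = (2.312, 0.2888)
(p₃, q₃) = (2.312, 0.2888) − 0.04·(18.496, 1.7328) = (1.57216, 0.219488)
p = 1.57216

1.57216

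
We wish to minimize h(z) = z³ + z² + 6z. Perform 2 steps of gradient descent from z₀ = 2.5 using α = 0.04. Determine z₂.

h′(z) = 3z² + 2z + 6
Step 1: h′(2.5) = 29.75; z₁ = 2.5 − 0.04·29.75 = 1.31
Step 2: h′(1.31) = 13.7683; z₂ = 1.31 − 0.04·13.7683 = 0.759268

0.759268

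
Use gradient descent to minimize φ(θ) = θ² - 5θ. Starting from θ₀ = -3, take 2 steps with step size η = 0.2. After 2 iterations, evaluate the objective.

-2.3296

φ′(θ) = 2θ - 5
θ₁ = -3 − 0.2·(-11) = -0.8
θ₂ = -0.8 − 0.2·(-6.6) = 0.52
φ(0.52) = -2.3296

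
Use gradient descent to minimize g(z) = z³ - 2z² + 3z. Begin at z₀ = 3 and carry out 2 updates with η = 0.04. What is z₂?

1.900992

g′(z) = 3z² - 4z + 3
z₁ = 3 − 0.04·18 = 2.28
z₂ = 2.28 − 0.04·9.4752 = 1.900992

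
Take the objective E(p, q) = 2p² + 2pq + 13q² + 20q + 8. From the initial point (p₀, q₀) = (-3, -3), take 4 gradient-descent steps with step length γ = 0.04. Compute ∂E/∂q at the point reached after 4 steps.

∇E = (4p + 2q, 2p + 26q + 20)
Step 1: at (-3, -3), ∇E = (-18, -64) → (-3, -3) − 0.04·(-18, -64) = (-2.28, -0.44)
Step 2: at (-2.28, -0.44), ∇E = (-10, 4) → (-2.28, -0.44) − 0.04·(-10, 4) = (-1.88, -0.6)
Step 3: at (-1.88, -0.6), ∇E = (-8.72, 0.64) → (-1.88, -0.6) − 0.04·(-8.72, 0.64) = (-1.5312, -0.6256)
Step 4: at (-1.5312, -0.6256), ∇E = (-7.376, 0.672) → (-1.5312, -0.6256) − 0.04·(-7.376, 0.672) = (-1.23616, -0.65248)
∂E/∂q at (-1.23616, -0.65248) = 0.5632

0.5632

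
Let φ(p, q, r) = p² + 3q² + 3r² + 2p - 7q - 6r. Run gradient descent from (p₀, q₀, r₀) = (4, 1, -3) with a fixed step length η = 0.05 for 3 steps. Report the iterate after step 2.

∇φ = (2p + 2, 6q - 7, 6r - 6)
Step 1: at (4, 1, -3), ∇φ = (10, -1, -24) → (4, 1, -3) − 0.05·(10, -1, -24) = (3.5, 1.05, -1.8)
Step 2: at (3.5, 1.05, -1.8), ∇φ = (9, -0.7, -16.8) → (3.5, 1.05, -1.8) − 0.05·(9, -0.7, -16.8) = (3.05, 1.085, -0.96)

(3.05, 1.085, -0.96)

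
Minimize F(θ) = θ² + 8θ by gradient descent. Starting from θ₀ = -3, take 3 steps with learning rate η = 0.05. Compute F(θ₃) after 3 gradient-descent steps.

F′(θ) = 2θ + 8
θ₁ = -3 − 0.05·2 = -3.1
θ₂ = -3.1 − 0.05·1.8 = -3.19
θ₃ = -3.19 − 0.05·1.62 = -3.271
F(-3.271) = -15.468559

-15.468559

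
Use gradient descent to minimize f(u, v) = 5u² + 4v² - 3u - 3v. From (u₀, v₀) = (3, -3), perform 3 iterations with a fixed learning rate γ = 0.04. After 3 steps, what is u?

0.8832

∇f = (10u - 3, 8v - 3)
(u₁, v₁) = (3, -3) − 0.04·(27, -27) = (1.92, -1.92)
(u₂, v₂) = (1.92, -1.92) − 0.04·(16.2, -18.36) = (1.272, -1.1856)
(u₃, v₃) = (1.272, -1.1856) − 0.04·(9.72, -12.4848) = (0.8832, -0.686208)
u = 0.8832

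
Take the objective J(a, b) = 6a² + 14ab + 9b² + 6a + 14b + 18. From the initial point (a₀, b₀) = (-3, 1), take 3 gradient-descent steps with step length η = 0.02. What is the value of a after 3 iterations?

∇J = (12a + 14b + 6, 14a + 18b + 14)
(a₁, b₁) = (-3, 1) − 0.02·(-16, -10) = (-2.68, 1.2)
(a₂, b₂) = (-2.68, 1.2) − 0.02·(-9.36, -1.92) = (-2.4928, 1.2384)
(a₃, b₃) = (-2.4928, 1.2384) − 0.02·(-6.576, 1.392) = (-2.36128, 1.21056)
a = -2.36128

-2.36128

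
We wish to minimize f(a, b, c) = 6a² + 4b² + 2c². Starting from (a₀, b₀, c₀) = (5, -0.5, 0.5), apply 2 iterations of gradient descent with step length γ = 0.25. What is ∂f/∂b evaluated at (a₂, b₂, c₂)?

-4

∇f = (12a, 8b, 4c)
(a₁, b₁, c₁) = (5, -0.5, 0.5) − 0.25·(60, -4, 2) = (-10, 0.5, 0)
(a₂, b₂, c₂) = (-10, 0.5, 0) − 0.25·(-120, 4, 0) = (20, -0.5, 0)
∂f/∂b at (20, -0.5, 0) = -4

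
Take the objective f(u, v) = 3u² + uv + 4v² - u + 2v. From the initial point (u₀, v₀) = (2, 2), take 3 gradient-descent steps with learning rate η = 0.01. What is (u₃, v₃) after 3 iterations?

∇f = (6u + v - 1, u + 8v + 2)
Step 1: at (2, 2), ∇f = (13, 20) → (2, 2) − 0.01·(13, 20) = (1.87, 1.8)
Step 2: at (1.87, 1.8), ∇f = (12.02, 18.27) → (1.87, 1.8) − 0.01·(12.02, 18.27) = (1.7498, 1.6173)
Step 3: at (1.7498, 1.6173), ∇f = (11.1161, 16.6882) → (1.7498, 1.6173) − 0.01·(11.1161, 16.6882) = (1.638639, 1.450418)

(1.638639, 1.450418)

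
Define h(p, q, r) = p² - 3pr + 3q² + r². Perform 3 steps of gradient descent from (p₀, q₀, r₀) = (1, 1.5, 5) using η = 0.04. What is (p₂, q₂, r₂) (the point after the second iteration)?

(1.9648, 0.8664, 4.5248)

∇h = (2p - 3r, 6q, -3p + 2r)
(p₁, q₁, r₁) = (1, 1.5, 5) − 0.04·(-13, 9, 7) = (1.52, 1.14, 4.72)
(p₂, q₂, r₂) = (1.52, 1.14, 4.72) − 0.04·(-11.12, 6.84, 4.88) = (1.9648, 0.8664, 4.5248)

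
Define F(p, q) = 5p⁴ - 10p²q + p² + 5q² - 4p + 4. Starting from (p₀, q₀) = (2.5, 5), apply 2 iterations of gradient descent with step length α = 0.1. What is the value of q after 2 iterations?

∇F = (20p³ - 20pq + 2p - 4, -10p² + 10q)
(p₁, q₁) = (2.5, 5) − 0.1·(63.5, -12.5) = (-3.85, 6.25)
(p₂, q₂) = (-3.85, 6.25) − 0.1·(-671.7825, -85.725) = (63.32825, 14.8225)
q = 14.8225

14.8225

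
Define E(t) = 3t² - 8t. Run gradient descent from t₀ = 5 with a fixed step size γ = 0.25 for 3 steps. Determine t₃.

E′(t) = 6t - 8
Step 1: E′(5) = 22; t₁ = 5 − 0.25·22 = -0.5
Step 2: E′(-0.5) = -11; t₂ = -0.5 − 0.25·(-11) = 2.25
Step 3: E′(2.25) = 5.5; t₃ = 2.25 − 0.25·5.5 = 0.875

0.875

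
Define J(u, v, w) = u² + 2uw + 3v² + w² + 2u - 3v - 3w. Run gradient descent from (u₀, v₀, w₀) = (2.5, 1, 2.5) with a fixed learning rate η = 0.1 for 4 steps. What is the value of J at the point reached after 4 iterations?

-5.43304512

∇J = (2u + 2w + 2, 6v - 3, 2u + 2w - 3)
(u₁, v₁, w₁) = (2.5, 1, 2.5) − 0.1·(12, 3, 7) = (1.3, 0.7, 1.8)
(u₂, v₂, w₂) = (1.3, 0.7, 1.8) − 0.1·(8.2, 1.2, 3.2) = (0.48, 0.58, 1.48)
(u₃, v₃, w₃) = (0.48, 0.58, 1.48) − 0.1·(5.92, 0.48, 0.92) = (-0.112, 0.532, 1.388)
(u₄, v₄, w₄) = (-0.112, 0.532, 1.388) − 0.1·(4.552, 0.192, -0.448) = (-0.5672, 0.5128, 1.4328)
J(-0.5672, 0.5128, 1.4328) = -5.43304512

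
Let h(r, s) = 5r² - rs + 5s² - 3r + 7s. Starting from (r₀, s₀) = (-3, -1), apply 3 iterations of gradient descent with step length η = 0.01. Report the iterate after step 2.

∇h = (10r - s - 3, -r + 10s + 7)
(r₁, s₁) = (-3, -1) − 0.01·(-32, 0) = (-2.68, -1)
(r₂, s₂) = (-2.68, -1) − 0.01·(-28.8, -0.32) = (-2.392, -0.9968)

(-2.392, -0.9968)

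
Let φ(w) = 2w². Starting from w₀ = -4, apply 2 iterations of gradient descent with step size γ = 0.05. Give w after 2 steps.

-2.56

φ′(w) = 4w
w₁ = -4 − 0.05·(-16) = -3.2
w₂ = -3.2 − 0.05·(-12.8) = -2.56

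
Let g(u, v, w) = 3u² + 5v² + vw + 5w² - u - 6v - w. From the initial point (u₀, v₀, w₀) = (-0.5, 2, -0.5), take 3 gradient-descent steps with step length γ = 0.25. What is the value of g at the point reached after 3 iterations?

89.49542236328125

∇g = (6u - 1, 10v + w - 6, v + 10w - 1)
Step 1: at (-0.5, 2, -0.5), ∇g = (-4, 13.5, -4) → (-0.5, 2, -0.5) − 0.25·(-4, 13.5, -4) = (0.5, -1.375, 0.5)
Step 2: at (0.5, -1.375, 0.5), ∇g = (2, -19.25, 2.625) → (0.5, -1.375, 0.5) − 0.25·(2, -19.25, 2.625) = (0, 3.4375, -0.15625)
Step 3: at (0, 3.4375, -0.15625), ∇g = (-1, 28.21875, 0.875) → (0, 3.4375, -0.15625) − 0.25·(-1, 28.21875, 0.875) = (0.25, -3.6171875, -0.375)
g(0.25, -3.6171875, -0.375) = 89.49542236328125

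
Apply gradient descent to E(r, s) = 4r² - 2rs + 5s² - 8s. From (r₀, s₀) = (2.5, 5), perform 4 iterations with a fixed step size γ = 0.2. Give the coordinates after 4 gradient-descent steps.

∇E = (8r - 2s, -2r + 10s - 8)
Step 1: at (2.5, 5), ∇E = (10, 37) → (2.5, 5) − 0.2·(10, 37) = (0.5, -2.4)
Step 2: at (0.5, -2.4), ∇E = (8.8, -33) → (0.5, -2.4) − 0.2·(8.8, -33) = (-1.26, 4.2)
Step 3: at (-1.26, 4.2), ∇E = (-18.48, 36.52) → (-1.26, 4.2) − 0.2·(-18.48, 36.52) = (2.436, -3.104)
Step 4: at (2.436, -3.104), ∇E = (25.696, -43.912) → (2.436, -3.104) − 0.2·(25.696, -43.912) = (-2.7032, 5.6784)

(-2.7032, 5.6784)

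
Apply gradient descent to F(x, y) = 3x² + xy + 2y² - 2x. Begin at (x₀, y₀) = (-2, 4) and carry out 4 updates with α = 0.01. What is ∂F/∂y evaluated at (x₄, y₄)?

12.24151246

∇F = (6x + y - 2, x + 4y)
Step 1: at (-2, 4), ∇F = (-10, 14) → (-2, 4) − 0.01·(-10, 14) = (-1.9, 3.86)
Step 2: at (-1.9, 3.86), ∇F = (-9.54, 13.54) → (-1.9, 3.86) − 0.01·(-9.54, 13.54) = (-1.8046, 3.7246)
Step 3: at (-1.8046, 3.7246), ∇F = (-9.103, 13.0938) → (-1.8046, 3.7246) − 0.01·(-9.103, 13.0938) = (-1.71357, 3.593662)
Step 4: at (-1.71357, 3.593662), ∇F = (-8.687758, 12.661078) → (-1.71357, 3.593662) − 0.01·(-8.687758, 12.661078) = (-1.62669242, 3.46705122)
∂F/∂y at (-1.62669242, 3.46705122) = 12.24151246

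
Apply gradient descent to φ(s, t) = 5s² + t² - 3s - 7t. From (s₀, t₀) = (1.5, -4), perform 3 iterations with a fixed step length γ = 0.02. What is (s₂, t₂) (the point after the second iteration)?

∇φ = (10s - 3, 2t - 7)
Step 1: at (1.5, -4), ∇φ = (12, -15) → (1.5, -4) − 0.02·(12, -15) = (1.26, -3.7)
Step 2: at (1.26, -3.7), ∇φ = (9.6, -14.4) → (1.26, -3.7) − 0.02·(9.6, -14.4) = (1.068, -3.412)

(1.068, -3.412)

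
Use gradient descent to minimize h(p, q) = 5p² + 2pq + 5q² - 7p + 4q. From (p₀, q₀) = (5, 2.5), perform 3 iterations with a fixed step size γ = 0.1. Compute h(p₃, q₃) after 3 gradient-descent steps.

-3.958496

∇h = (10p + 2q - 7, 2p + 10q + 4)
Step 1: at (5, 2.5), ∇h = (48, 39) → (5, 2.5) − 0.1·(48, 39) = (0.2, -1.4)
Step 2: at (0.2, -1.4), ∇h = (-7.8, -9.6) → (0.2, -1.4) − 0.1·(-7.8, -9.6) = (0.98, -0.44)
Step 3: at (0.98, -0.44), ∇h = (1.92, 1.56) → (0.98, -0.44) − 0.1·(1.92, 1.56) = (0.788, -0.596)
h(0.788, -0.596) = -3.958496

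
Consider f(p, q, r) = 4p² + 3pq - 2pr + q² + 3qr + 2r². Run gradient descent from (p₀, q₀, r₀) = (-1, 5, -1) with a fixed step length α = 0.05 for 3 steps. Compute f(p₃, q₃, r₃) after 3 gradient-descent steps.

∇f = (8p + 3q - 2r, 3p + 2q + 3r, -2p + 3q + 4r)
(p₁, q₁, r₁) = (-1, 5, -1) − 0.05·(9, 4, 13) = (-1.45, 4.8, -1.65)
(p₂, q₂, r₂) = (-1.45, 4.8, -1.65) − 0.05·(6.1, 0.3, 10.7) = (-1.755, 4.785, -2.185)
(p₃, q₃, r₃) = (-1.755, 4.785, -2.185) − 0.05·(4.685, -2.25, 9.125) = (-1.98925, 4.8975, -2.64125)
f(-1.98925, 4.8975, -2.64125) = -24.77546275

-24.77546275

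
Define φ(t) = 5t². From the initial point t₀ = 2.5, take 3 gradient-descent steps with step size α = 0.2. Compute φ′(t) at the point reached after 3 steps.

φ′(t) = 10t
t₁ = 2.5 − 0.2·25 = -2.5
t₂ = -2.5 − 0.2·(-25) = 2.5
t₃ = 2.5 − 0.2·25 = -2.5
φ′(t) at (-2.5) = -25

-25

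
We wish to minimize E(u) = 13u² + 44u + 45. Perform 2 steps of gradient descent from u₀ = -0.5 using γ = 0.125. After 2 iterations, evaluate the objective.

481.4111328125

E′(u) = 26u + 44
u₁ = -0.5 − 0.125·31 = -4.375
u₂ = -4.375 − 0.125·(-69.75) = 4.34375
E(4.34375) = 481.4111328125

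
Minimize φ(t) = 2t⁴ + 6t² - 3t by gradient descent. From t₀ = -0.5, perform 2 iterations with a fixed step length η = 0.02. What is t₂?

φ′(t) = 8t³ + 12t - 3
Step 1: φ′(-0.5) = -10; t₁ = -0.5 − 0.02·(-10) = -0.3
Step 2: φ′(-0.3) = -6.816; t₂ = -0.3 − 0.02·(-6.816) = -0.16368

-0.16368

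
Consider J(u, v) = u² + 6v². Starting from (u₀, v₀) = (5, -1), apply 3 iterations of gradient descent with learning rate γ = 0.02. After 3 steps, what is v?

∇J = (2u, 12v)
(u₁, v₁) = (5, -1) − 0.02·(10, -12) = (4.8, -0.76)
(u₂, v₂) = (4.8, -0.76) − 0.02·(9.6, -9.12) = (4.608, -0.5776)
(u₃, v₃) = (4.608, -0.5776) − 0.02·(9.216, -6.9312) = (4.42368, -0.438976)
v = -0.438976

-0.438976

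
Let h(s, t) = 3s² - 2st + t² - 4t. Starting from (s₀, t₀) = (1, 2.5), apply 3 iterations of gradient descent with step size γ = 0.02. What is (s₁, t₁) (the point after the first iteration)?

∇h = (6s - 2t, -2s + 2t - 4)
(s₁, t₁) = (1, 2.5) − 0.02·(1, -1) = (0.98, 2.52)

(0.98, 2.52)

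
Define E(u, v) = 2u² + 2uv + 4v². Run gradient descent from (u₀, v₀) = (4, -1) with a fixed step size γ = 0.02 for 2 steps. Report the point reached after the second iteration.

∇E = (4u + 2v, 2u + 8v)
(u₁, v₁) = (4, -1) − 0.02·(14, 0) = (3.72, -1)
(u₂, v₂) = (3.72, -1) − 0.02·(12.88, -0.56) = (3.4624, -0.9888)

(3.4624, -0.9888)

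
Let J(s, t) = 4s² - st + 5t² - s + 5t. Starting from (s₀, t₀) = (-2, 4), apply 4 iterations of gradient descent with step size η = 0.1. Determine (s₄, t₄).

(0.0627, -0.4939)

∇J = (8s - t - 1, -s + 10t + 5)
(s₁, t₁) = (-2, 4) − 0.1·(-21, 47) = (0.1, -0.7)
(s₂, t₂) = (0.1, -0.7) − 0.1·(0.5, -2.1) = (0.05, -0.49)
(s₃, t₃) = (0.05, -0.49) − 0.1·(-0.11, 0.05) = (0.061, -0.495)
(s₄, t₄) = (0.061, -0.495) − 0.1·(-0.017, -0.011) = (0.0627, -0.4939)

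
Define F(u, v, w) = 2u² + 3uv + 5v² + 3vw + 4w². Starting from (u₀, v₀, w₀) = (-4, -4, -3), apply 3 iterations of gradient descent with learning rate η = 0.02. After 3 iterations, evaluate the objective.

43.430826505984

∇F = (4u + 3v, 3u + 10v + 3w, 3v + 8w)
(u₁, v₁, w₁) = (-4, -4, -3) − 0.02·(-28, -61, -36) = (-3.44, -2.78, -2.28)
(u₂, v₂, w₂) = (-3.44, -2.78, -2.28) − 0.02·(-22.1, -44.96, -26.58) = (-2.998, -1.8808, -1.7484)
(u₃, v₃, w₃) = (-2.998, -1.8808, -1.7484) − 0.02·(-17.6344, -33.0472, -19.6296) = (-2.645312, -1.219856, -1.355808)
F(-2.645312, -1.219856, -1.355808) = 43.430826505984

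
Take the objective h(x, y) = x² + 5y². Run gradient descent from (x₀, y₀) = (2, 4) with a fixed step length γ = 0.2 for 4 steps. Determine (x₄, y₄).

∇h = (2x, 10y)
(x₁, y₁) = (2, 4) − 0.2·(4, 40) = (1.2, -4)
(x₂, y₂) = (1.2, -4) − 0.2·(2.4, -40) = (0.72, 4)
(x₃, y₃) = (0.72, 4) − 0.2·(1.44, 40) = (0.432, -4)
(x₄, y₄) = (0.432, -4) − 0.2·(0.864, -40) = (0.2592, 4)

(0.2592, 4)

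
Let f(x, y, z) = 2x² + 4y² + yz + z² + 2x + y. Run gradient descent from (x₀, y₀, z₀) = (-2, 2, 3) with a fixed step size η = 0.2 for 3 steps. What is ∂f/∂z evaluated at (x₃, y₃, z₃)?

0.32

∇f = (4x + 2, 8y + z + 1, y + 2z)
Step 1: at (-2, 2, 3), ∇f = (-6, 20, 8) → (-2, 2, 3) − 0.2·(-6, 20, 8) = (-0.8, -2, 1.4)
Step 2: at (-0.8, -2, 1.4), ∇f = (-1.2, -13.6, 0.8) → (-0.8, -2, 1.4) − 0.2·(-1.2, -13.6, 0.8) = (-0.56, 0.72, 1.24)
Step 3: at (-0.56, 0.72, 1.24), ∇f = (-0.24, 8, 3.2) → (-0.56, 0.72, 1.24) − 0.2·(-0.24, 8, 3.2) = (-0.512, -0.88, 0.6)
∂f/∂z at (-0.512, -0.88, 0.6) = 0.32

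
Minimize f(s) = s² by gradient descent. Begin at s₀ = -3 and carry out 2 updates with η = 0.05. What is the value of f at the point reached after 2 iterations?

5.9049

f′(s) = 2s
Step 1: f′(-3) = -6; s₁ = -3 − 0.05·(-6) = -2.7
Step 2: f′(-2.7) = -5.4; s₂ = -2.7 − 0.05·(-5.4) = -2.43
f(-2.43) = 5.9049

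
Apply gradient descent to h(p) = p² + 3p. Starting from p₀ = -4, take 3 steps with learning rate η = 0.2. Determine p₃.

h′(p) = 2p + 3
Step 1: h′(-4) = -5; p₁ = -4 − 0.2·(-5) = -3
Step 2: h′(-3) = -3; p₂ = -3 − 0.2·(-3) = -2.4
Step 3: h′(-2.4) = -1.8; p₃ = -2.4 − 0.2·(-1.8) = -2.04

-2.04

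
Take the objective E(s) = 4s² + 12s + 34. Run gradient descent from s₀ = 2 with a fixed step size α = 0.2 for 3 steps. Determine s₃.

E′(s) = 8s + 12
s₁ = 2 − 0.2·28 = -3.6
s₂ = -3.6 − 0.2·(-16.8) = -0.24
s₃ = -0.24 − 0.2·10.08 = -2.256

-2.256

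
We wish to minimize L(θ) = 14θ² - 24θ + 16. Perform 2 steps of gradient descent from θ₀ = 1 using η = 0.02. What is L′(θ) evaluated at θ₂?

L′(θ) = 28θ - 24
Step 1: L′(1) = 4; θ₁ = 1 − 0.02·4 = 0.92
Step 2: L′(0.92) = 1.76; θ₂ = 0.92 − 0.02·1.76 = 0.8848
L′(θ) at (0.8848) = 0.7744

0.7744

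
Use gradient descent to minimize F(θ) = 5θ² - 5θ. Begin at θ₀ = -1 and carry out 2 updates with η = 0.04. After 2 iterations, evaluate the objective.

F′(θ) = 10θ - 5
Step 1: F′(-1) = -15; θ₁ = -1 − 0.04·(-15) = -0.4
Step 2: F′(-0.4) = -9; θ₂ = -0.4 − 0.04·(-9) = -0.04
F(-0.04) = 0.208

0.208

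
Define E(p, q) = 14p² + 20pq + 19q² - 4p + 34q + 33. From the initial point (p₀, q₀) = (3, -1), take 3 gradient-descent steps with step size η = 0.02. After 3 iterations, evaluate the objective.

5.276994011136

∇E = (28p + 20q - 4, 20p + 38q + 34)
(p₁, q₁) = (3, -1) − 0.02·(60, 56) = (1.8, -2.12)
(p₂, q₂) = (1.8, -2.12) − 0.02·(4, -10.56) = (1.72, -1.9088)
(p₃, q₃) = (1.72, -1.9088) − 0.02·(5.984, -4.1344) = (1.60032, -1.826112)
E(1.60032, -1.826112) = 5.276994011136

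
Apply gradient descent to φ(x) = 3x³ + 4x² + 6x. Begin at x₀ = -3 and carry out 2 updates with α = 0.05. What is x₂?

φ′(x) = 9x² + 8x + 6
x₁ = -3 − 0.05·63 = -6.15
x₂ = -6.15 − 0.05·297.2025 = -21.010125

-21.010125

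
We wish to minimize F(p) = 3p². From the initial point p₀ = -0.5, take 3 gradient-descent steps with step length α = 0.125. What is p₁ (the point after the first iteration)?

F′(p) = 6p
p₁ = -0.5 − 0.125·(-3) = -0.125

-0.125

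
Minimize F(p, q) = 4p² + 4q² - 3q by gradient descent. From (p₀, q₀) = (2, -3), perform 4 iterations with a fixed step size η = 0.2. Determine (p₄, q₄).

(0.2592, -0.0624)

∇F = (8p, 8q - 3)
Step 1: at (2, -3), ∇F = (16, -27) → (2, -3) − 0.2·(16, -27) = (-1.2, 2.4)
Step 2: at (-1.2, 2.4), ∇F = (-9.6, 16.2) → (-1.2, 2.4) − 0.2·(-9.6, 16.2) = (0.72, -0.84)
Step 3: at (0.72, -0.84), ∇F = (5.76, -9.72) → (0.72, -0.84) − 0.2·(5.76, -9.72) = (-0.432, 1.104)
Step 4: at (-0.432, 1.104), ∇F = (-3.456, 5.832) → (-0.432, 1.104) − 0.2·(-3.456, 5.832) = (0.2592, -0.0624)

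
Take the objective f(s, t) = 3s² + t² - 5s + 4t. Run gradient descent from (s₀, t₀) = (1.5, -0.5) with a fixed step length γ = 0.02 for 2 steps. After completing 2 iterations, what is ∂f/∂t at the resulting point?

2.7648

∇f = (6s - 5, 2t + 4)
(s₁, t₁) = (1.5, -0.5) − 0.02·(4, 3) = (1.42, -0.56)
(s₂, t₂) = (1.42, -0.56) − 0.02·(3.52, 2.88) = (1.3496, -0.6176)
∂f/∂t at (1.3496, -0.6176) = 2.7648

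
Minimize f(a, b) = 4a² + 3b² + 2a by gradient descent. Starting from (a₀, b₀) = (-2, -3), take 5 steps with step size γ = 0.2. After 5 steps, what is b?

0.00096

∇f = (8a + 2, 6b)
Step 1: at (-2, -3), ∇f = (-14, -18) → (-2, -3) − 0.2·(-14, -18) = (0.8, 0.6)
Step 2: at (0.8, 0.6), ∇f = (8.4, 3.6) → (0.8, 0.6) − 0.2·(8.4, 3.6) = (-0.88, -0.12)
Step 3: at (-0.88, -0.12), ∇f = (-5.04, -0.72) → (-0.88, -0.12) − 0.2·(-5.04, -0.72) = (0.128, 0.024)
Step 4: at (0.128, 0.024), ∇f = (3.024, 0.144) → (0.128, 0.024) − 0.2·(3.024, 0.144) = (-0.4768, -0.0048)
Step 5: at (-0.4768, -0.0048), ∇f = (-1.8144, -0.0288) → (-0.4768, -0.0048) − 0.2·(-1.8144, -0.0288) = (-0.11392, 0.00096)
b = 0.00096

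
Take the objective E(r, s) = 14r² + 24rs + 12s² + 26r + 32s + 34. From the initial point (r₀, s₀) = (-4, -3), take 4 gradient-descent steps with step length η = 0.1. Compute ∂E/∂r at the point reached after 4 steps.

∇E = (28r + 24s + 26, 24r + 24s + 32)
(r₁, s₁) = (-4, -3) − 0.1·(-158, -136) = (11.8, 10.6)
(r₂, s₂) = (11.8, 10.6) − 0.1·(610.8, 569.6) = (-49.28, -46.36)
(r₃, s₃) = (-49.28, -46.36) − 0.1·(-2466.48, -2263.36) = (197.368, 179.976)
(r₄, s₄) = (197.368, 179.976) − 0.1·(9871.728, 9088.256) = (-789.8048, -728.8496)
∂E/∂r at (-789.8048, -728.8496) = -39580.9248

-39580.9248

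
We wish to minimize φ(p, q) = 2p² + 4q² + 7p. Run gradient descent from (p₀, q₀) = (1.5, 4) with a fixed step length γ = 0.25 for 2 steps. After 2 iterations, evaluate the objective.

57.875

∇φ = (4p + 7, 8q)
Step 1: at (1.5, 4), ∇φ = (13, 32) → (1.5, 4) − 0.25·(13, 32) = (-1.75, -4)
Step 2: at (-1.75, -4), ∇φ = (0, -32) → (-1.75, -4) − 0.25·(0, -32) = (-1.75, 4)
φ(-1.75, 4) = 57.875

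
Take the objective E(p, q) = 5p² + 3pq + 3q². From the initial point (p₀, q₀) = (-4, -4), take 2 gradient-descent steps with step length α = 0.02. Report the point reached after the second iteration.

(-2.1712, -2.7088)

∇E = (10p + 3q, 3p + 6q)
Step 1: at (-4, -4), ∇E = (-52, -36) → (-4, -4) − 0.02·(-52, -36) = (-2.96, -3.28)
Step 2: at (-2.96, -3.28), ∇E = (-39.44, -28.56) → (-2.96, -3.28) − 0.02·(-39.44, -28.56) = (-2.1712, -2.7088)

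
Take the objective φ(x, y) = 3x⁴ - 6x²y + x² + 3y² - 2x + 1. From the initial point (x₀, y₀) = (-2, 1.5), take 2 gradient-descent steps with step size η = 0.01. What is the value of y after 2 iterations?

1.658736

∇φ = (12x³ - 12xy + 2x - 2, -6x² + 6y)
(x₁, y₁) = (-2, 1.5) − 0.01·(-66, -15) = (-1.34, 1.65)
(x₂, y₂) = (-1.34, 1.65) − 0.01·(-7.021248, -0.8736) = (-1.26978752, 1.658736)
y = 1.658736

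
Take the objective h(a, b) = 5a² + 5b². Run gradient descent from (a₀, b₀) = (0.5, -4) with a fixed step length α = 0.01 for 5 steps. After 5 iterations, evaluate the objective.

28.330123258125

∇h = (10a, 10b)
Step 1: at (0.5, -4), ∇h = (5, -40) → (0.5, -4) − 0.01·(5, -40) = (0.45, -3.6)
Step 2: at (0.45, -3.6), ∇h = (4.5, -36) → (0.45, -3.6) − 0.01·(4.5, -36) = (0.405, -3.24)
Step 3: at (0.405, -3.24), ∇h = (4.05, -32.4) → (0.405, -3.24) − 0.01·(4.05, -32.4) = (0.3645, -2.916)
Step 4: at (0.3645, -2.916), ∇h = (3.645, -29.16) → (0.3645, -2.916) − 0.01·(3.645, -29.16) = (0.32805, -2.6244)
Step 5: at (0.32805, -2.6244), ∇h = (3.2805, -26.244) → (0.32805, -2.6244) − 0.01·(3.2805, -26.244) = (0.295245, -2.36196)
h(0.295245, -2.36196) = 28.330123258125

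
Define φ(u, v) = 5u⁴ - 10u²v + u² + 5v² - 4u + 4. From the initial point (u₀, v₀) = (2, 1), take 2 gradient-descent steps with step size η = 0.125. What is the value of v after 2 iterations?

∇φ = (20u³ - 20uv + 2u - 4, -10u² + 10v)
Step 1: at (2, 1), ∇φ = (120, -30) → (2, 1) − 0.125·(120, -30) = (-13, 4.75)
Step 2: at (-13, 4.75), ∇φ = (-42735, -1642.5) → (-13, 4.75) − 0.125·(-42735, -1642.5) = (5328.875, 210.0625)
v = 210.0625

210.0625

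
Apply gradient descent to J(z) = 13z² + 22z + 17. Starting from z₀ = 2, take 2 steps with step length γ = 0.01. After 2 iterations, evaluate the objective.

39.27047888

J′(z) = 26z + 22
Step 1: J′(2) = 74; z₁ = 2 − 0.01·74 = 1.26
Step 2: J′(1.26) = 54.76; z₂ = 1.26 − 0.01·54.76 = 0.7124
J(0.7124) = 39.27047888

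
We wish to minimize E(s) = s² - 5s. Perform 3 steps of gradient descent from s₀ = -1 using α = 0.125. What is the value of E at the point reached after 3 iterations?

-4.06976318359375

E′(s) = 2s - 5
Step 1: E′(-1) = -7; s₁ = -1 − 0.125·(-7) = -0.125
Step 2: E′(-0.125) = -5.25; s₂ = -0.125 − 0.125·(-5.25) = 0.53125
Step 3: E′(0.53125) = -3.9375; s₃ = 0.53125 − 0.125·(-3.9375) = 1.0234375
E(1.0234375) = -4.06976318359375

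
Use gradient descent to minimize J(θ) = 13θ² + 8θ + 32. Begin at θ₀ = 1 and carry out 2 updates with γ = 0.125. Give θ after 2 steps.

6.3125

J′(θ) = 26θ + 8
Step 1: J′(1) = 34; θ₁ = 1 − 0.125·34 = -3.25
Step 2: J′(-3.25) = -76.5; θ₂ = -3.25 − 0.125·(-76.5) = 6.3125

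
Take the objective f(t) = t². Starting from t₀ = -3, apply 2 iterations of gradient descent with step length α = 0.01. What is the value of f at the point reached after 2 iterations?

f′(t) = 2t
Step 1: f′(-3) = -6; t₁ = -3 − 0.01·(-6) = -2.94
Step 2: f′(-2.94) = -5.88; t₂ = -2.94 − 0.01·(-5.88) = -2.8812
f(-2.8812) = 8.30131344

8.30131344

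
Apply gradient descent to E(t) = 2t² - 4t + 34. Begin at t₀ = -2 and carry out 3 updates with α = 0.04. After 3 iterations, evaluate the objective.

38.323364569088

E′(t) = 4t - 4
t₁ = -2 − 0.04·(-12) = -1.52
t₂ = -1.52 − 0.04·(-10.08) = -1.1168
t₃ = -1.1168 − 0.04·(-8.4672) = -0.778112
E(-0.778112) = 38.323364569088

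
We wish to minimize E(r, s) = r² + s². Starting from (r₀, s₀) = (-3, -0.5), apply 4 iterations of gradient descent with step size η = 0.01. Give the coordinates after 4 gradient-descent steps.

(-2.76710448, -0.46118408)

∇E = (2r, 2s)
Step 1: at (-3, -0.5), ∇E = (-6, -1) → (-3, -0.5) − 0.01·(-6, -1) = (-2.94, -0.49)
Step 2: at (-2.94, -0.49), ∇E = (-5.88, -0.98) → (-2.94, -0.49) − 0.01·(-5.88, -0.98) = (-2.8812, -0.4802)
Step 3: at (-2.8812, -0.4802), ∇E = (-5.7624, -0.9604) → (-2.8812, -0.4802) − 0.01·(-5.7624, -0.9604) = (-2.823576, -0.470596)
Step 4: at (-2.823576, -0.470596), ∇E = (-5.647152, -0.941192) → (-2.823576, -0.470596) − 0.01·(-5.647152, -0.941192) = (-2.76710448, -0.46118408)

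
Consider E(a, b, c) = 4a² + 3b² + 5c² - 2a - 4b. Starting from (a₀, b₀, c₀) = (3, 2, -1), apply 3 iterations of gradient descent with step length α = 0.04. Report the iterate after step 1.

∇E = (8a - 2, 6b - 4, 10c)
Step 1: at (3, 2, -1), ∇E = (22, 8, -10) → (3, 2, -1) − 0.04·(22, 8, -10) = (2.12, 1.68, -0.6)

(2.12, 1.68, -0.6)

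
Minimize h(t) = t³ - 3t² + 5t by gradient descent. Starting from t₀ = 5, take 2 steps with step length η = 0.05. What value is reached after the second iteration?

2.0625

h′(t) = 3t² - 6t + 5
Step 1: h′(5) = 50; t₁ = 5 − 0.05·50 = 2.5
Step 2: h′(2.5) = 8.75; t₂ = 2.5 − 0.05·8.75 = 2.0625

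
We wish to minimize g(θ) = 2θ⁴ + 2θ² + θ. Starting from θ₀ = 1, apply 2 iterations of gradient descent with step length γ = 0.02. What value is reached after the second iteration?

0.59596416

g′(θ) = 8θ³ + 4θ + 1
Step 1: g′(1) = 13; θ₁ = 1 − 0.02·13 = 0.74
Step 2: g′(0.74) = 7.201792; θ₂ = 0.74 − 0.02·7.201792 = 0.59596416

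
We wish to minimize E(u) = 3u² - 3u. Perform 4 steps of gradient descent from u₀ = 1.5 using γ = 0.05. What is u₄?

E′(u) = 6u - 3
u₁ = 1.5 − 0.05·6 = 1.2
u₂ = 1.2 − 0.05·4.2 = 0.99
u₃ = 0.99 − 0.05·2.94 = 0.843
u₄ = 0.843 − 0.05·2.058 = 0.7401

0.7401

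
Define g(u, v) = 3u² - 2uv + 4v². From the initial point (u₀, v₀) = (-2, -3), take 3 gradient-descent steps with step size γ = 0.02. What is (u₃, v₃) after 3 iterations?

(-1.63776, -1.968064)

∇g = (6u - 2v, -2u + 8v)
(u₁, v₁) = (-2, -3) − 0.02·(-6, -20) = (-1.88, -2.6)
(u₂, v₂) = (-1.88, -2.6) − 0.02·(-6.08, -17.04) = (-1.7584, -2.2592)
(u₃, v₃) = (-1.7584, -2.2592) − 0.02·(-6.032, -14.5568) = (-1.63776, -1.968064)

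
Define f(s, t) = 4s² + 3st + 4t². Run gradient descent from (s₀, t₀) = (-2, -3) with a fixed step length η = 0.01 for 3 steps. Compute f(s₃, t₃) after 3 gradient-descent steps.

35.08632861685

∇f = (8s + 3t, 3s + 8t)
Step 1: at (-2, -3), ∇f = (-25, -30) → (-2, -3) − 0.01·(-25, -30) = (-1.75, -2.7)
Step 2: at (-1.75, -2.7), ∇f = (-22.1, -26.85) → (-1.75, -2.7) − 0.01·(-22.1, -26.85) = (-1.529, -2.4315)
Step 3: at (-1.529, -2.4315), ∇f = (-19.5265, -24.039) → (-1.529, -2.4315) − 0.01·(-19.5265, -24.039) = (-1.333735, -2.19111)
f(-1.333735, -2.19111) = 35.08632861685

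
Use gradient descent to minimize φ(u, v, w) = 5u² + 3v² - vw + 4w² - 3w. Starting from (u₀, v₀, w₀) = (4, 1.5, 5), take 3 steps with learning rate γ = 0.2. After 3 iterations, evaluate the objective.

∇φ = (10u, 6v - w, -v + 8w - 3)
Step 1: at (4, 1.5, 5), ∇φ = (40, 4, 35.5) → (4, 1.5, 5) − 0.2·(40, 4, 35.5) = (-4, 0.7, -2.1)
Step 2: at (-4, 0.7, -2.1), ∇φ = (-40, 6.3, -20.5) → (-4, 0.7, -2.1) − 0.2·(-40, 6.3, -20.5) = (4, -0.56, 2)
Step 3: at (4, -0.56, 2), ∇φ = (40, -5.36, 13.56) → (4, -0.56, 2) − 0.2·(40, -5.36, 13.56) = (-4, 0.512, -0.712)
φ(-4, 0.512, -0.712) = 85.314752

85.314752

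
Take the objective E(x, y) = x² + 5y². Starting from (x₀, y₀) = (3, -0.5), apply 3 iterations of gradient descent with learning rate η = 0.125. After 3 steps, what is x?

1.265625

∇E = (2x, 10y)
(x₁, y₁) = (3, -0.5) − 0.125·(6, -5) = (2.25, 0.125)
(x₂, y₂) = (2.25, 0.125) − 0.125·(4.5, 1.25) = (1.6875, -0.03125)
(x₃, y₃) = (1.6875, -0.03125) − 0.125·(3.375, -0.3125) = (1.265625, 0.0078125)
x = 1.265625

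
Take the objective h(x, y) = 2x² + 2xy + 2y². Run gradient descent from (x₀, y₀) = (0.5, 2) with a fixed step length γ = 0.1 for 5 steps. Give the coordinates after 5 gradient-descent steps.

∇h = (4x + 2y, 2x + 4y)
Step 1: at (0.5, 2), ∇h = (6, 9) → (0.5, 2) − 0.1·(6, 9) = (-0.1, 1.1)
Step 2: at (-0.1, 1.1), ∇h = (1.8, 4.2) → (-0.1, 1.1) − 0.1·(1.8, 4.2) = (-0.28, 0.68)
Step 3: at (-0.28, 0.68), ∇h = (0.24, 2.16) → (-0.28, 0.68) − 0.1·(0.24, 2.16) = (-0.304, 0.464)
Step 4: at (-0.304, 0.464), ∇h = (-0.288, 1.248) → (-0.304, 0.464) − 0.1·(-0.288, 1.248) = (-0.2752, 0.3392)
Step 5: at (-0.2752, 0.3392), ∇h = (-0.4224, 0.8064) → (-0.2752, 0.3392) − 0.1·(-0.4224, 0.8064) = (-0.23296, 0.25856)

(-0.23296, 0.25856)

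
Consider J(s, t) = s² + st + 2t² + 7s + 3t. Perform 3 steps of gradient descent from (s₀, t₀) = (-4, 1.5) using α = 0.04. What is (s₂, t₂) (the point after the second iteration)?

(-4.0304, 1.1328)

∇J = (2s + t + 7, s + 4t + 3)
(s₁, t₁) = (-4, 1.5) − 0.04·(0.5, 5) = (-4.02, 1.3)
(s₂, t₂) = (-4.02, 1.3) − 0.04·(0.26, 4.18) = (-4.0304, 1.1328)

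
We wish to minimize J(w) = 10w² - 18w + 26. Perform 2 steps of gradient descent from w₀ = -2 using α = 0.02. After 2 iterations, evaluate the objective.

J′(w) = 20w - 18
Step 1: J′(-2) = -58; w₁ = -2 − 0.02·(-58) = -0.84
Step 2: J′(-0.84) = -34.8; w₂ = -0.84 − 0.02·(-34.8) = -0.144
J(-0.144) = 28.79936

28.79936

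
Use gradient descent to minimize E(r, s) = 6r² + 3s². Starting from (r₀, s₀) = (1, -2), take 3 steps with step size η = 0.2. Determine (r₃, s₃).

(-2.744, 0.016)

∇E = (12r, 6s)
Step 1: at (1, -2), ∇E = (12, -12) → (1, -2) − 0.2·(12, -12) = (-1.4, 0.4)
Step 2: at (-1.4, 0.4), ∇E = (-16.8, 2.4) → (-1.4, 0.4) − 0.2·(-16.8, 2.4) = (1.96, -0.08)
Step 3: at (1.96, -0.08), ∇E = (23.52, -0.48) → (1.96, -0.08) − 0.2·(23.52, -0.48) = (-2.744, 0.016)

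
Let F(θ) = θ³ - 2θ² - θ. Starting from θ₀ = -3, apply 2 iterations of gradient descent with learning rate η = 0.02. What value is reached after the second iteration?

-4.889056

F′(θ) = 3θ² - 4θ - 1
Step 1: F′(-3) = 38; θ₁ = -3 − 0.02·38 = -3.76
Step 2: F′(-3.76) = 56.4528; θ₂ = -3.76 − 0.02·56.4528 = -4.889056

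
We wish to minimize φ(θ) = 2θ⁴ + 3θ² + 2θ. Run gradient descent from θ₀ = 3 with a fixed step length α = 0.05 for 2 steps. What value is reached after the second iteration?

266.3288

φ′(θ) = 8θ³ + 6θ + 2
Step 1: φ′(3) = 236; θ₁ = 3 − 0.05·236 = -8.8
Step 2: φ′(-8.8) = -5502.576; θ₂ = -8.8 − 0.05·(-5502.576) = 266.3288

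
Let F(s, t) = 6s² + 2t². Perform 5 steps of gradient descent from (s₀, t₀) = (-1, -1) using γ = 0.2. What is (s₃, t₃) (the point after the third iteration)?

(2.744, -0.008)

∇F = (12s, 4t)
Step 1: at (-1, -1), ∇F = (-12, -4) → (-1, -1) − 0.2·(-12, -4) = (1.4, -0.2)
Step 2: at (1.4, -0.2), ∇F = (16.8, -0.8) → (1.4, -0.2) − 0.2·(16.8, -0.8) = (-1.96, -0.04)
Step 3: at (-1.96, -0.04), ∇F = (-23.52, -0.16) → (-1.96, -0.04) − 0.2·(-23.52, -0.16) = (2.744, -0.008)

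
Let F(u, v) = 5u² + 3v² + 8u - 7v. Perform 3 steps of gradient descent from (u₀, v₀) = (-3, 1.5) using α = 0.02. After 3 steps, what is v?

1.393824

∇F = (10u + 8, 6v - 7)
(u₁, v₁) = (-3, 1.5) − 0.02·(-22, 2) = (-2.56, 1.46)
(u₂, v₂) = (-2.56, 1.46) − 0.02·(-17.6, 1.76) = (-2.208, 1.4248)
(u₃, v₃) = (-2.208, 1.4248) − 0.02·(-14.08, 1.5488) = (-1.9264, 1.393824)
v = 1.393824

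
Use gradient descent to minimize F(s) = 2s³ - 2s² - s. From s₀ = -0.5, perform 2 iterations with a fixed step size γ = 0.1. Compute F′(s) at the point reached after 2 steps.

F′(s) = 6s² - 4s - 1
s₁ = -0.5 − 0.1·2.5 = -0.75
s₂ = -0.75 − 0.1·5.375 = -1.2875
F′(s) at (-1.2875) = 14.0959375

14.0959375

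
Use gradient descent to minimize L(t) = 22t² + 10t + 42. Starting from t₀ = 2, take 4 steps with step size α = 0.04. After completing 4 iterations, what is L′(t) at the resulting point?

L′(t) = 44t + 10
Step 1: L′(2) = 98; t₁ = 2 − 0.04·98 = -1.92
Step 2: L′(-1.92) = -74.48; t₂ = -1.92 − 0.04·(-74.48) = 1.0592
Step 3: L′(1.0592) = 56.6048; t₃ = 1.0592 − 0.04·56.6048 = -1.204992
Step 4: L′(-1.204992) = -43.019648; t₄ = -1.204992 − 0.04·(-43.019648) = 0.51579392
L′(t) at (0.51579392) = 32.69493248

32.69493248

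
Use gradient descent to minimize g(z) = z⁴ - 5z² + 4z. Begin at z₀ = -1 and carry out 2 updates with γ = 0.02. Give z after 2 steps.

g′(z) = 4z³ - 10z + 4
z₁ = -1 − 0.02·10 = -1.2
z₂ = -1.2 − 0.02·9.088 = -1.38176

-1.38176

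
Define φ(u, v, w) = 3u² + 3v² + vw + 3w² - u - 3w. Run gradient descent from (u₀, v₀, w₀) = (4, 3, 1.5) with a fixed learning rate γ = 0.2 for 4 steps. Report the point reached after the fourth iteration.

(0.1728, -0.0336, 0.5664)

∇φ = (6u - 1, 6v + w, v + 6w - 3)
Step 1: at (4, 3, 1.5), ∇φ = (23, 19.5, 9) → (4, 3, 1.5) − 0.2·(23, 19.5, 9) = (-0.6, -0.9, -0.3)
Step 2: at (-0.6, -0.9, -0.3), ∇φ = (-4.6, -5.7, -5.7) → (-0.6, -0.9, -0.3) − 0.2·(-4.6, -5.7, -5.7) = (0.32, 0.24, 0.84)
Step 3: at (0.32, 0.24, 0.84), ∇φ = (0.92, 2.28, 2.28) → (0.32, 0.24, 0.84) − 0.2·(0.92, 2.28, 2.28) = (0.136, -0.216, 0.384)
Step 4: at (0.136, -0.216, 0.384), ∇φ = (-0.184, -0.912, -0.912) → (0.136, -0.216, 0.384) − 0.2·(-0.184, -0.912, -0.912) = (0.1728, -0.0336, 0.5664)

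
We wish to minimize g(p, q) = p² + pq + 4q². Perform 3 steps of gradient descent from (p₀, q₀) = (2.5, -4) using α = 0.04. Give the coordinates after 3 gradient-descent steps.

∇g = (2p + q, p + 8q)
Step 1: at (2.5, -4), ∇g = (1, -29.5) → (2.5, -4) − 0.04·(1, -29.5) = (2.46, -2.82)
Step 2: at (2.46, -2.82), ∇g = (2.1, -20.1) → (2.46, -2.82) − 0.04·(2.1, -20.1) = (2.376, -2.016)
Step 3: at (2.376, -2.016), ∇g = (2.736, -13.752) → (2.376, -2.016) − 0.04·(2.736, -13.752) = (2.26656, -1.46592)

(2.26656, -1.46592)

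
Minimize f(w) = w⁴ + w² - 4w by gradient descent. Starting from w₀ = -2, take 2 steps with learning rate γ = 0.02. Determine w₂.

f′(w) = 4w³ + 2w - 4
Step 1: f′(-2) = -40; w₁ = -2 − 0.02·(-40) = -1.2
Step 2: f′(-1.2) = -13.312; w₂ = -1.2 − 0.02·(-13.312) = -0.93376

-0.93376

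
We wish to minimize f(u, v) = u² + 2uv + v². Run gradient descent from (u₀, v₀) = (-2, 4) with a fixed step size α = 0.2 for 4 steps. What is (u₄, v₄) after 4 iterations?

∇f = (2u + 2v, 2u + 2v)
Step 1: at (-2, 4), ∇f = (4, 4) → (-2, 4) − 0.2·(4, 4) = (-2.8, 3.2)
Step 2: at (-2.8, 3.2), ∇f = (0.8, 0.8) → (-2.8, 3.2) − 0.2·(0.8, 0.8) = (-2.96, 3.04)
Step 3: at (-2.96, 3.04), ∇f = (0.16, 0.16) → (-2.96, 3.04) − 0.2·(0.16, 0.16) = (-2.992, 3.008)
Step 4: at (-2.992, 3.008), ∇f = (0.032, 0.032) → (-2.992, 3.008) − 0.2·(0.032, 0.032) = (-2.9984, 3.0016)

(-2.9984, 3.0016)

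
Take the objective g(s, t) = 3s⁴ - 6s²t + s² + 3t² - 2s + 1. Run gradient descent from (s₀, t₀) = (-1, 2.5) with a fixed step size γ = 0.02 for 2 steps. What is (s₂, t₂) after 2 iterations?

∇g = (12s³ - 12st + 2s - 2, -6s² + 6t)
(s₁, t₁) = (-1, 2.5) − 0.02·(14, 9) = (-1.28, 2.32)
(s₂, t₂) = (-1.28, 2.32) − 0.02·(5.909376, 4.0896) = (-1.39818752, 2.238208)

(-1.39818752, 2.238208)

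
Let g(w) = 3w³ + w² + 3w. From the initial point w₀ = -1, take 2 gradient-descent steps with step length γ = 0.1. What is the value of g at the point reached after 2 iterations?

g′(w) = 9w² + 2w + 3
Step 1: g′(-1) = 10; w₁ = -1 − 0.1·10 = -2
Step 2: g′(-2) = 35; w₂ = -2 − 0.1·35 = -5.5
g(-5.5) = -485.375

-485.375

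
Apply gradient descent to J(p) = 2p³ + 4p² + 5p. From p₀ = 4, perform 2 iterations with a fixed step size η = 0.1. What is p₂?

J′(p) = 6p² + 8p + 5
Step 1: J′(4) = 133; p₁ = 4 − 0.1·133 = -9.3
Step 2: J′(-9.3) = 449.54; p₂ = -9.3 − 0.1·449.54 = -54.254

-54.254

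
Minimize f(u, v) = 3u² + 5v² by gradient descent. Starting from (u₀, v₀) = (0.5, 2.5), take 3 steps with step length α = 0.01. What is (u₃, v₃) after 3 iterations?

(0.415292, 1.8225)

∇f = (6u, 10v)
(u₁, v₁) = (0.5, 2.5) − 0.01·(3, 25) = (0.47, 2.25)
(u₂, v₂) = (0.47, 2.25) − 0.01·(2.82, 22.5) = (0.4418, 2.025)
(u₃, v₃) = (0.4418, 2.025) − 0.01·(2.6508, 20.25) = (0.415292, 1.8225)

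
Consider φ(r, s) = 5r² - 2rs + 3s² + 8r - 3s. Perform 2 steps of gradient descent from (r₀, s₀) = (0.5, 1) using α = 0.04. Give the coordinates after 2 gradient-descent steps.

(-0.2104, 0.824)

∇φ = (10r - 2s + 8, -2r + 6s - 3)
(r₁, s₁) = (0.5, 1) − 0.04·(11, 2) = (0.06, 0.92)
(r₂, s₂) = (0.06, 0.92) − 0.04·(6.76, 2.4) = (-0.2104, 0.824)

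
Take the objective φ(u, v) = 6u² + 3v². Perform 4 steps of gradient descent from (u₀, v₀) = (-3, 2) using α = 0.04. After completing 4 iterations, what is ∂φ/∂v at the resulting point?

∇φ = (12u, 6v)
(u₁, v₁) = (-3, 2) − 0.04·(-36, 12) = (-1.56, 1.52)
(u₂, v₂) = (-1.56, 1.52) − 0.04·(-18.72, 9.12) = (-0.8112, 1.1552)
(u₃, v₃) = (-0.8112, 1.1552) − 0.04·(-9.7344, 6.9312) = (-0.421824, 0.877952)
(u₄, v₄) = (-0.421824, 0.877952) − 0.04·(-5.061888, 5.267712) = (-0.21934848, 0.66724352)
∂φ/∂v at (-0.21934848, 0.66724352) = 4.00346112

4.00346112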